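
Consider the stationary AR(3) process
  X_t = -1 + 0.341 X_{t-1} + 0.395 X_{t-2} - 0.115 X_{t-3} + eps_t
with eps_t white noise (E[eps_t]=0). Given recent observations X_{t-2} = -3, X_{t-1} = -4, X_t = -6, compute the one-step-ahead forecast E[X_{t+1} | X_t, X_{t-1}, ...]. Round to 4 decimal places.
E[X_{t+1} \mid \mathcal F_t] = -4.2810

For an AR(p) model X_t = c + sum_i phi_i X_{t-i} + eps_t, the
one-step-ahead conditional mean is
  E[X_{t+1} | X_t, ...] = c + sum_i phi_i X_{t+1-i}.
Substitute known values:
  E[X_{t+1} | ...] = -1 + (0.341) * (-6) + (0.395) * (-4) + (-0.115) * (-3)
                   = -4.2810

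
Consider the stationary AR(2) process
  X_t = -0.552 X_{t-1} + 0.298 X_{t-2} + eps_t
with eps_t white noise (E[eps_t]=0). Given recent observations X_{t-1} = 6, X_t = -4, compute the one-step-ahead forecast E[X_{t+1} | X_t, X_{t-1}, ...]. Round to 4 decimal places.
E[X_{t+1} \mid \mathcal F_t] = 3.9960

For an AR(p) model X_t = c + sum_i phi_i X_{t-i} + eps_t, the
one-step-ahead conditional mean is
  E[X_{t+1} | X_t, ...] = c + sum_i phi_i X_{t+1-i}.
Substitute known values:
  E[X_{t+1} | ...] = (-0.552) * (-4) + (0.298) * (6)
                   = 3.9960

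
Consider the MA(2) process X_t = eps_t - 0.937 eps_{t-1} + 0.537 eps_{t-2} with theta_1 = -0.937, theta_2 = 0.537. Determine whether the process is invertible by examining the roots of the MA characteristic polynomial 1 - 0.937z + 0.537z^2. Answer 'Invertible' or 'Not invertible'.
\text{Invertible}

The MA(q) characteristic polynomial is P(z) = 1 - 0.937z + 0.537z^2.
Invertibility requires all roots to lie outside the unit circle, i.e. |z| > 1 for every root.
Set 1 + (-0.937) z + (0.537) z^2 = 0, i.e. a z^2 + b z + c = 0 with a = 0.537, b = -0.937, c = 1.
Discriminant D = b^2 - 4ac = (-0.937)^2 - 4*(0.537)*1 = 0.877969 - (2.148) = -1.270031.
D < 0, so the roots are the complex-conjugate pair z = (-b +/- i sqrt(-D)) / (2a) = 0.8724 +/- 1.0493i.
For a conjugate pair |z|^2 = z * conj(z) = (product of roots) = c/a = 1/(0.537) = 1.862197, so |z| = sqrt(1.862197) = 1.3646 for both roots.
Moduli of all roots: 1.3646, 1.3646.
All moduli strictly greater than 1? Yes.
Verdict: Invertible.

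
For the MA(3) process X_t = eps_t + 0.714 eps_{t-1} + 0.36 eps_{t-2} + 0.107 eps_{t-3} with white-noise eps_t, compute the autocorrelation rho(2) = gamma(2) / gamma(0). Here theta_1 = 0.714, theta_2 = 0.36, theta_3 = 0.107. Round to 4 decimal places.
\rho(2) = 0.2643

For an MA(q) process with theta_0 = 1, the autocovariance is
  gamma(k) = sigma^2 * sum_{i=0..q-k} theta_i * theta_{i+k},
and rho(k) = gamma(k) / gamma(0). Sigma^2 cancels.
  numerator   = (1)*(0.36) + (0.714)*(0.107) = 0.436398.
  denominator = (1)^2 + (0.714)^2 + (0.36)^2 + (0.107)^2 = 1.650845.
  rho(2) = 0.436398 / 1.650845 = 0.2643.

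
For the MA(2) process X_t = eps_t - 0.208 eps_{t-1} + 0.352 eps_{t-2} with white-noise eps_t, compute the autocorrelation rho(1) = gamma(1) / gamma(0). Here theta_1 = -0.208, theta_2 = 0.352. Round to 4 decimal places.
\rho(1) = -0.2409

For an MA(q) process with theta_0 = 1, the autocovariance is
  gamma(k) = sigma^2 * sum_{i=0..q-k} theta_i * theta_{i+k},
and rho(k) = gamma(k) / gamma(0). Sigma^2 cancels.
  numerator   = (1)*(-0.208) + (-0.208)*(0.352) = -0.281216.
  denominator = (1)^2 + (-0.208)^2 + (0.352)^2 = 1.167168.
  rho(1) = -0.281216 / 1.167168 = -0.2409.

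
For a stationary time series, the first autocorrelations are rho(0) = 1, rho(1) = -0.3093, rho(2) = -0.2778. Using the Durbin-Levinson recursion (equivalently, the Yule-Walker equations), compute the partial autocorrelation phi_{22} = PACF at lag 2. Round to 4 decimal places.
\phi_{22} = -0.4130

The PACF at lag k is phi_{kk}, the last component of the solution
to the Yule-Walker system G_k phi = r_k where
  (G_k)_{ij} = rho(|i - j|), (r_k)_i = rho(i), i,j = 1..k.
Equivalently, Durbin-Levinson gives phi_{kk} iteratively:
  phi_{11} = rho(1)
  phi_{kk} = [rho(k) - sum_{j=1..k-1} phi_{k-1,j} rho(k-j)]
            / [1 - sum_{j=1..k-1} phi_{k-1,j} rho(j)],
  phi_{k,j} = phi_{k-1,j} - phi_{kk} phi_{k-1,k-j},  j = 1..k-1.
Step k = 1:
  phi_11 = rho(1) = -0.3093.
Step k = 2:
  phi_22 = [rho(2) - phi_11 rho(1)] / [1 - phi_11 rho(1)] = [-0.2778 - (-0.3093)(-0.3093)] / [1 - (-0.3093)(-0.3093)]
         = -0.37346649 / 0.90433351 = -0.413.
Therefore phi_{22} = -0.4130.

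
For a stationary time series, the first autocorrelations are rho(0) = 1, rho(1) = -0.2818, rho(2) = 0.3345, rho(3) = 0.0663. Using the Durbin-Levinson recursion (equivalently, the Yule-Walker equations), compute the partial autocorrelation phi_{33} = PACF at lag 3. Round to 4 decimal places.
\phi_{33} = 0.2501

The PACF at lag k is phi_{kk}, the last component of the solution
to the Yule-Walker system G_k phi = r_k where
  (G_k)_{ij} = rho(|i - j|), (r_k)_i = rho(i), i,j = 1..k.
Equivalently, Durbin-Levinson gives phi_{kk} iteratively:
  phi_{11} = rho(1)
  phi_{kk} = [rho(k) - sum_{j=1..k-1} phi_{k-1,j} rho(k-j)]
            / [1 - sum_{j=1..k-1} phi_{k-1,j} rho(j)],
  phi_{k,j} = phi_{k-1,j} - phi_{kk} phi_{k-1,k-j},  j = 1..k-1.
Step k = 1:
  phi_11 = rho(1) = -0.2818.
Step k = 2:
  phi_22 = [rho(2) - phi_11 rho(1)] / [1 - phi_11 rho(1)] = [0.3345 - (-0.2818)(-0.2818)] / [1 - (-0.2818)(-0.2818)]
         = 0.25508876 / 0.92058876 = 0.277093.
  Update: phi_21 = phi_11 - phi_22 phi_11 = -0.2818 - (0.277093)(-0.2818) = -0.203715.
Step k = 3:
  phi_33 = [rho(3) - phi_21 rho(2) - phi_22 rho(1)] / [1 - phi_21 rho(1) - phi_22 rho(2)]
    numerator   = 0.0663 - (-0.203715)(0.3345) - (0.277093)(-0.2818) = 0.21252755
    denominator = 1 - (-0.203715)(-0.2818) - (0.277093)(0.3345) = 0.84990543
  phi_33 = 0.21252755 / 0.84990543 = 0.2501.
Therefore phi_{33} = 0.2501.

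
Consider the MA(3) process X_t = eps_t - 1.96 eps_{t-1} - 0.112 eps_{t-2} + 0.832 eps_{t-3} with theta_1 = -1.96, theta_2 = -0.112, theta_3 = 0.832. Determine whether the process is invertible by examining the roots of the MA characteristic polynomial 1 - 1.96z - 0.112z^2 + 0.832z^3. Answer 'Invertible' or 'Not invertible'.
\text{Not invertible}

The MA(q) characteristic polynomial is P(z) = 1 - 1.96z - 0.112z^2 + 0.832z^3.
Invertibility requires all roots to lie outside the unit circle, i.e. |z| > 1 for every root.
Degree 3: look for a simple real root z0 first, then factor out (1 - z/z0) and solve the remaining quadratic.
Testing z0 = 1.25: P(1.25) = 1 + (-1.96)(1.25) + (-0.112)(1.25)^2 + (0.832)(1.25)^3
  = 1 + (-2.45) + (-0.175) + (1.625) = 0.  So z_0 = 1.25 is a root, |z_0| = 1.25.
Divide out the factor (1 - 0.8 z) = (1 - z/z0) (since 1/z0 = 0.8):
  P(z) = (1 - 0.8 z)(1 + (-1.16) z + (-1.04) z^2)
  [check: z-coef -1.16 - (0.8) = -1.96; z^2-coef -1.04 - (0.8)(-1.16) = -0.112; z^3-coef -(0.8)(-1.04) = 0.832.]
Remaining roots from the quadratic factor 1 + (-1.16) z + (-1.04) z^2:
  Set 1 + (-1.16) z + (-1.04) z^2 = 0, i.e. a z^2 + b z + c = 0 with a = -1.04, b = -1.16, c = 1.
  Discriminant D = b^2 - 4ac = (-1.16)^2 - 4*(-1.04)*1 = 1.3456 - (-4.16) = 5.5056.
  D >= 0, so the roots are real: z = (-b +/- sqrt(D)) / (2a) = (1.16 +/- 2.346402) / (-2.08).
    z_1 = (1.16 + 2.346402) / (-2.08) = -1.6858,   |z_1| = 1.6858.
    z_2 = (1.16 - 2.346402) / (-2.08) = 0.5704,   |z_2| = 0.5704.
Moduli of all roots: 1.2500, 1.6858, 0.5704.
All moduli strictly greater than 1? No.
Verdict: Not invertible.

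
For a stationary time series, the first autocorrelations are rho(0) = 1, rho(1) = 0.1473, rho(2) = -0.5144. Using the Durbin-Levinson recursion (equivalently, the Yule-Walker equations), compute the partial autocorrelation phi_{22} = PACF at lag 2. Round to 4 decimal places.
\phi_{22} = -0.5480

The PACF at lag k is phi_{kk}, the last component of the solution
to the Yule-Walker system G_k phi = r_k where
  (G_k)_{ij} = rho(|i - j|), (r_k)_i = rho(i), i,j = 1..k.
Equivalently, Durbin-Levinson gives phi_{kk} iteratively:
  phi_{11} = rho(1)
  phi_{kk} = [rho(k) - sum_{j=1..k-1} phi_{k-1,j} rho(k-j)]
            / [1 - sum_{j=1..k-1} phi_{k-1,j} rho(j)],
  phi_{k,j} = phi_{k-1,j} - phi_{kk} phi_{k-1,k-j},  j = 1..k-1.
Step k = 1:
  phi_11 = rho(1) = 0.1473.
Step k = 2:
  phi_22 = [rho(2) - phi_11 rho(1)] / [1 - phi_11 rho(1)] = [-0.5144 - (0.1473)(0.1473)] / [1 - (0.1473)(0.1473)]
         = -0.53609729 / 0.97830271 = -0.548.
Therefore phi_{22} = -0.5480.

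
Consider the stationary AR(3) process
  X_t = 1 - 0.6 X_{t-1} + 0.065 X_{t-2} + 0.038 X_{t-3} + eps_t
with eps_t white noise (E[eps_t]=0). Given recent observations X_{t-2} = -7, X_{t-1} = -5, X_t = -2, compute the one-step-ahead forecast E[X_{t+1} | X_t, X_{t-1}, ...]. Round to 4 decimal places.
E[X_{t+1} \mid \mathcal F_t] = 1.6090

For an AR(p) model X_t = c + sum_i phi_i X_{t-i} + eps_t, the
one-step-ahead conditional mean is
  E[X_{t+1} | X_t, ...] = c + sum_i phi_i X_{t+1-i}.
Substitute known values:
  E[X_{t+1} | ...] = 1 + (-0.6) * (-2) + (0.065) * (-5) + (0.038) * (-7)
                   = 1.6090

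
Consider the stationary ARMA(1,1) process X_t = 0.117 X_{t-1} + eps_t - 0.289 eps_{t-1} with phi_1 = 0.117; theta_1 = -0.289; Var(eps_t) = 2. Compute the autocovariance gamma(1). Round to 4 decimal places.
\gamma(1) = -0.3370

Multiply the model equation by X_{t-k} and take expectations. With theta_0 = psi_0 = 1 and psi_j the MA(infinity) weights, this gives
  gamma(k) - sum_i phi_i gamma(k-i) = c_k,
  c_k = sigma^2 * sum_{j=k..q} theta_j psi_{j-k}   (c_k = 0 for k > q),
using gamma(-m) = gamma(m).
psi-weights needed (psi_j = theta_j + sum_i phi_i psi_{j-i}):
  psi_1 = theta_1 + phi_1 = -0.289 + (0.117) = -0.172
Right-hand sides:
  c_0 = sigma^2 (1 + theta_1 psi_1) = 2 * (1 + (-0.289)(-0.172)) = 2 * 1.049708 = 2.099416
  c_1 = sigma^2 theta_1 = 2 * (-0.289) = -0.578
  c_2 = 0
Equations for k = 0 and k = 1 (AR order 1):
  gamma(0) = phi_1 gamma(1) + c_0
  gamma(1) = phi_1 gamma(0) + c_1
Substituting the second into the first: gamma(0) (1 - phi_1^2) = c_0 + phi_1 c_1, so
  gamma(0) = (c_0 + phi_1 c_1) / (1 - phi_1^2) = (2.099416 + (0.117)(-0.578)) / (1 - (0.117)^2) = 2.03179 / 0.986311 = 2.059989.
  gamma(1) = phi_1 gamma(0) + c_1 = (0.117)(2.059989) + (-0.578) = -0.336981.
Therefore gamma(1) = -0.3370 (to 4 decimal places).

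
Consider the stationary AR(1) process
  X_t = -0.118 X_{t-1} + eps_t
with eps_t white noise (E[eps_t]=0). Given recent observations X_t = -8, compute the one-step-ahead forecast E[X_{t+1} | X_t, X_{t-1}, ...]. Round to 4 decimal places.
E[X_{t+1} \mid \mathcal F_t] = 0.9440

For an AR(p) model X_t = c + sum_i phi_i X_{t-i} + eps_t, the
one-step-ahead conditional mean is
  E[X_{t+1} | X_t, ...] = c + sum_i phi_i X_{t+1-i}.
Substitute known values:
  E[X_{t+1} | ...] = (-0.118) * (-8)
                   = 0.9440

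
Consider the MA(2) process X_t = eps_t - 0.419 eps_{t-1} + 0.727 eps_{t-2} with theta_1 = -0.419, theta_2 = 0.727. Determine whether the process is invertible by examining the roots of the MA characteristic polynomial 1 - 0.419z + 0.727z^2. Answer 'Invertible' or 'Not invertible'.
\text{Invertible}

The MA(q) characteristic polynomial is P(z) = 1 - 0.419z + 0.727z^2.
Invertibility requires all roots to lie outside the unit circle, i.e. |z| > 1 for every root.
Set 1 + (-0.419) z + (0.727) z^2 = 0, i.e. a z^2 + b z + c = 0 with a = 0.727, b = -0.419, c = 1.
Discriminant D = b^2 - 4ac = (-0.419)^2 - 4*(0.727)*1 = 0.175561 - (2.908) = -2.732439.
D < 0, so the roots are the complex-conjugate pair z = (-b +/- i sqrt(-D)) / (2a) = 0.2882 +/- 1.1369i.
For a conjugate pair |z|^2 = z * conj(z) = (product of roots) = c/a = 1/(0.727) = 1.375516, so |z| = sqrt(1.375516) = 1.1728 for both roots.
Moduli of all roots: 1.1728, 1.1728.
All moduli strictly greater than 1? Yes.
Verdict: Invertible.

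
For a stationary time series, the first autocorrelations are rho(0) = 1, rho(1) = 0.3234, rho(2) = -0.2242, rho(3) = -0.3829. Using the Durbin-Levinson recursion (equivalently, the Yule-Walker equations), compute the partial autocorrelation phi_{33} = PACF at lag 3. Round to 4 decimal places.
\phi_{33} = -0.2130

The PACF at lag k is phi_{kk}, the last component of the solution
to the Yule-Walker system G_k phi = r_k where
  (G_k)_{ij} = rho(|i - j|), (r_k)_i = rho(i), i,j = 1..k.
Equivalently, Durbin-Levinson gives phi_{kk} iteratively:
  phi_{11} = rho(1)
  phi_{kk} = [rho(k) - sum_{j=1..k-1} phi_{k-1,j} rho(k-j)]
            / [1 - sum_{j=1..k-1} phi_{k-1,j} rho(j)],
  phi_{k,j} = phi_{k-1,j} - phi_{kk} phi_{k-1,k-j},  j = 1..k-1.
Step k = 1:
  phi_11 = rho(1) = 0.3234.
Step k = 2:
  phi_22 = [rho(2) - phi_11 rho(1)] / [1 - phi_11 rho(1)] = [-0.2242 - (0.3234)(0.3234)] / [1 - (0.3234)(0.3234)]
         = -0.32878756 / 0.89541244 = -0.367191.
  Update: phi_21 = phi_11 - phi_22 phi_11 = 0.3234 - (-0.367191)(0.3234) = 0.44215.
Step k = 3:
  phi_33 = [rho(3) - phi_21 rho(2) - phi_22 rho(1)] / [1 - phi_21 rho(1) - phi_22 rho(2)]
    numerator   = -0.3829 - (0.44215)(-0.2242) - (-0.367191)(0.3234) = -0.16502042
    denominator = 1 - (0.44215)(0.3234) - (-0.367191)(-0.2242) = 0.77468454
  phi_33 = -0.16502042 / 0.77468454 = -0.213.
Therefore phi_{33} = -0.2130.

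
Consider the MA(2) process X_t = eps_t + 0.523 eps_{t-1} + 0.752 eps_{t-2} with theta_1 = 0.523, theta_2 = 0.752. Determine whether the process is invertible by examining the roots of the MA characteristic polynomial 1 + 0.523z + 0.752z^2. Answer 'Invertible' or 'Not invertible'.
\text{Invertible}

The MA(q) characteristic polynomial is P(z) = 1 + 0.523z + 0.752z^2.
Invertibility requires all roots to lie outside the unit circle, i.e. |z| > 1 for every root.
Set 1 + (0.523) z + (0.752) z^2 = 0, i.e. a z^2 + b z + c = 0 with a = 0.752, b = 0.523, c = 1.
Discriminant D = b^2 - 4ac = (0.523)^2 - 4*(0.752)*1 = 0.273529 - (3.008) = -2.734471.
D < 0, so the roots are the complex-conjugate pair z = (-b +/- i sqrt(-D)) / (2a) = -0.3477 +/- 1.0995i.
For a conjugate pair |z|^2 = z * conj(z) = (product of roots) = c/a = 1/(0.752) = 1.329787, so |z| = sqrt(1.329787) = 1.1532 for both roots.
Moduli of all roots: 1.1532, 1.1532.
All moduli strictly greater than 1? Yes.
Verdict: Invertible.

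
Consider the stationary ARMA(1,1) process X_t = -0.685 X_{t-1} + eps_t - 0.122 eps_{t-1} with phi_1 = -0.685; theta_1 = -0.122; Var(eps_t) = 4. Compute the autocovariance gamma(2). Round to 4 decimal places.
\gamma(2) = 4.5141

Multiply the model equation by X_{t-k} and take expectations. With theta_0 = psi_0 = 1 and psi_j the MA(infinity) weights, this gives
  gamma(k) - sum_i phi_i gamma(k-i) = c_k,
  c_k = sigma^2 * sum_{j=k..q} theta_j psi_{j-k}   (c_k = 0 for k > q),
using gamma(-m) = gamma(m).
psi-weights needed (psi_j = theta_j + sum_i phi_i psi_{j-i}):
  psi_1 = theta_1 + phi_1 = -0.122 + (-0.685) = -0.807
Right-hand sides:
  c_0 = sigma^2 (1 + theta_1 psi_1) = 4 * (1 + (-0.122)(-0.807)) = 4 * 1.098454 = 4.393816
  c_1 = sigma^2 theta_1 = 4 * (-0.122) = -0.488
  c_2 = 0
Equations for k = 0 and k = 1 (AR order 1):
  gamma(0) = phi_1 gamma(1) + c_0
  gamma(1) = phi_1 gamma(0) + c_1
Substituting the second into the first: gamma(0) (1 - phi_1^2) = c_0 + phi_1 c_1, so
  gamma(0) = (c_0 + phi_1 c_1) / (1 - phi_1^2) = (4.393816 + (-0.685)(-0.488)) / (1 - (-0.685)^2) = 4.728096 / 0.530775 = 8.90791.
  gamma(1) = phi_1 gamma(0) + c_1 = (-0.685)(8.90791) + (-0.488) = -6.589918.
For k = 2 (> q): gamma(2) = phi_1 gamma(1) = (-0.685)(-6.589918) = 4.514094.
Therefore gamma(2) = 4.5141 (to 4 decimal places).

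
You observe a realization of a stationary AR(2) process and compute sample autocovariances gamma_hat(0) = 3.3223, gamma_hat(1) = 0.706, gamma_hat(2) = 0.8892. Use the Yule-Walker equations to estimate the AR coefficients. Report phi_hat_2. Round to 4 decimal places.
\hat\phi_{2} = 0.2330

The Yule-Walker equations for an AR(p) process read, in matrix form,
  Gamma_p phi = r_p,   with   (Gamma_p)_{ij} = gamma(|i - j|),
                       (r_p)_i = gamma(i),   i,j = 1..p.
Substitute the sample gammas (Toeplitz matrix and right-hand side of size 2):
  Gamma_p = [[3.3223, 0.706], [0.706, 3.3223]]
  r_p     = [0.706, 0.8892]
Written out:
  3.3223 phi_1 + 0.706 phi_2 = 0.706
  0.706 phi_1 + 3.3223 phi_2 = 0.8892
Solve by Cramer's rule:
  det = gamma(0)^2 - gamma(1)^2 = (3.3223)^2 - (0.706)^2 = 11.03767729 - 0.498436 = 10.53924129
  phi_hat_1 = [gamma(1) gamma(0) - gamma(1) gamma(2)] / det = [(0.706)(3.3223) - (0.706)(0.8892)] / 10.53924129 = 1.7177686 / 10.53924129 = 0.163
  phi_hat_2 = [gamma(0) gamma(2) - gamma(1)^2] / det = [(3.3223)(0.8892) - (0.706)^2] / 10.53924129 = 2.45575316 / 10.53924129 = 0.233
So phi_hat = [0.1630, 0.2330].
Therefore phi_hat_2 = 0.2330.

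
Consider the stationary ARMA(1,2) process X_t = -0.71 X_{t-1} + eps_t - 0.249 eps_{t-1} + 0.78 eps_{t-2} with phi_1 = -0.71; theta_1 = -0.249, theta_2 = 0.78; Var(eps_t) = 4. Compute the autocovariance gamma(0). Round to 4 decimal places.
\gamma(0) = 24.8935

Multiply the model equation by X_{t-k} and take expectations. With theta_0 = psi_0 = 1 and psi_j the MA(infinity) weights, this gives
  gamma(k) - sum_i phi_i gamma(k-i) = c_k,
  c_k = sigma^2 * sum_{j=k..q} theta_j psi_{j-k}   (c_k = 0 for k > q),
using gamma(-m) = gamma(m).
psi-weights needed (psi_j = theta_j + sum_i phi_i psi_{j-i}):
  psi_1 = theta_1 + phi_1 = -0.249 + (-0.71) = -0.959
  psi_2 = theta_2 + phi_1 psi_1 = 0.78 + (-0.71)(-0.959) = 1.46089
Right-hand sides:
  c_0 = sigma^2 (1 + theta_1 psi_1 + theta_2 psi_2) = 4 * (1 + (-0.249)(-0.959) + (0.78)(1.46089)) = 4 * 2.378285 = 9.513141
  c_1 = sigma^2 (theta_1 + theta_2 psi_1) = 4 * (-0.249 + (0.78)(-0.959)) = -3.98808
  c_2 = sigma^2 theta_2 = 4 * (0.78) = 3.12
Equations for k = 0 and k = 1 (AR order 1):
  gamma(0) = phi_1 gamma(1) + c_0
  gamma(1) = phi_1 gamma(0) + c_1
Substituting the second into the first: gamma(0) (1 - phi_1^2) = c_0 + phi_1 c_1, so
  gamma(0) = (c_0 + phi_1 c_1) / (1 - phi_1^2) = (9.513141 + (-0.71)(-3.98808)) / (1 - (-0.71)^2) = 12.344678 / 0.4959 = 24.893482.
Therefore gamma(0) = 24.8935 (to 4 decimal places).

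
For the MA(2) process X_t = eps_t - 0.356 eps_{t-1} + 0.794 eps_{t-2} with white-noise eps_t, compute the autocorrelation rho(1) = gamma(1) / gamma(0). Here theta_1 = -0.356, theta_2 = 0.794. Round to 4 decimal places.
\rho(1) = -0.3635

For an MA(q) process with theta_0 = 1, the autocovariance is
  gamma(k) = sigma^2 * sum_{i=0..q-k} theta_i * theta_{i+k},
and rho(k) = gamma(k) / gamma(0). Sigma^2 cancels.
  numerator   = (1)*(-0.356) + (-0.356)*(0.794) = -0.638664.
  denominator = (1)^2 + (-0.356)^2 + (0.794)^2 = 1.757172.
  rho(1) = -0.638664 / 1.757172 = -0.3635.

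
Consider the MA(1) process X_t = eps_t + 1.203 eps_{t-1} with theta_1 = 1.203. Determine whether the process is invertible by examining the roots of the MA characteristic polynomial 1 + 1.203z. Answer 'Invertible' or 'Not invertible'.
\text{Not invertible}

The MA(q) characteristic polynomial is P(z) = 1 + 1.203z.
Invertibility requires all roots to lie outside the unit circle, i.e. |z| > 1 for every root.
This is linear in z: 1 + (1.203) z = 0  =>  z = -1/(1.203) = -0.831255,  |z| = 0.831255.
Moduli of all roots: 0.8313.
All moduli strictly greater than 1? No.
Verdict: Not invertible.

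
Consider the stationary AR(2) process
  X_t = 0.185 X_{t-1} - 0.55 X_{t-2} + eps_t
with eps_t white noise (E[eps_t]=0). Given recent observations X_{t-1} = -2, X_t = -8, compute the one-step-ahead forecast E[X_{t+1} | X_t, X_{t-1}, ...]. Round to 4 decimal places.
E[X_{t+1} \mid \mathcal F_t] = -0.3800

For an AR(p) model X_t = c + sum_i phi_i X_{t-i} + eps_t, the
one-step-ahead conditional mean is
  E[X_{t+1} | X_t, ...] = c + sum_i phi_i X_{t+1-i}.
Substitute known values:
  E[X_{t+1} | ...] = (0.185) * (-8) + (-0.55) * (-2)
                   = -0.3800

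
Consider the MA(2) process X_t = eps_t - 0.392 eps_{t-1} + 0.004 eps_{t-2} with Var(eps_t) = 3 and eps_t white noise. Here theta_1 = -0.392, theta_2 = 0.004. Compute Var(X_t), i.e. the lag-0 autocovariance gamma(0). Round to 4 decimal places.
\gamma(0) = 3.4610

For an MA(q) process X_t = eps_t + sum_i theta_i eps_{t-i} with
Var(eps_t) = sigma^2, the variance is
  gamma(0) = sigma^2 * (1 + sum_i theta_i^2).
  sum_i theta_i^2 = (-0.392)^2 + (0.004)^2 = 0.153664 + 0.000016 = 0.15368.
  gamma(0) = 3 * (1 + 0.15368) = 3 * 1.15368 = 3.46104, which rounds to 3.4610.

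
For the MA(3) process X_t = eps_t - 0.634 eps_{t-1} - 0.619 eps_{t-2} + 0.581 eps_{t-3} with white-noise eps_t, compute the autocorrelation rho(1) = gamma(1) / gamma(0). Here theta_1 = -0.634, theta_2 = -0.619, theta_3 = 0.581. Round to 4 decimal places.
\rho(1) = -0.2832

For an MA(q) process with theta_0 = 1, the autocovariance is
  gamma(k) = sigma^2 * sum_{i=0..q-k} theta_i * theta_{i+k},
and rho(k) = gamma(k) / gamma(0). Sigma^2 cancels.
  numerator   = (1)*(-0.634) + (-0.634)*(-0.619) + (-0.619)*(0.581) = -0.601193.
  denominator = (1)^2 + (-0.634)^2 + (-0.619)^2 + (0.581)^2 = 2.122678.
  rho(1) = -0.601193 / 2.122678 = -0.2832.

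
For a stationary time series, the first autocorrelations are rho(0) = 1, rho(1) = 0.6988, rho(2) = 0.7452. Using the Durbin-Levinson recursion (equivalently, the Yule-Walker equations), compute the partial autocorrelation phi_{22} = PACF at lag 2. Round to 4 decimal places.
\phi_{22} = 0.5020

The PACF at lag k is phi_{kk}, the last component of the solution
to the Yule-Walker system G_k phi = r_k where
  (G_k)_{ij} = rho(|i - j|), (r_k)_i = rho(i), i,j = 1..k.
Equivalently, Durbin-Levinson gives phi_{kk} iteratively:
  phi_{11} = rho(1)
  phi_{kk} = [rho(k) - sum_{j=1..k-1} phi_{k-1,j} rho(k-j)]
            / [1 - sum_{j=1..k-1} phi_{k-1,j} rho(j)],
  phi_{k,j} = phi_{k-1,j} - phi_{kk} phi_{k-1,k-j},  j = 1..k-1.
Step k = 1:
  phi_11 = rho(1) = 0.6988.
Step k = 2:
  phi_22 = [rho(2) - phi_11 rho(1)] / [1 - phi_11 rho(1)] = [0.7452 - (0.6988)(0.6988)] / [1 - (0.6988)(0.6988)]
         = 0.25687856 / 0.51167856 = 0.502.
Therefore phi_{22} = 0.5020.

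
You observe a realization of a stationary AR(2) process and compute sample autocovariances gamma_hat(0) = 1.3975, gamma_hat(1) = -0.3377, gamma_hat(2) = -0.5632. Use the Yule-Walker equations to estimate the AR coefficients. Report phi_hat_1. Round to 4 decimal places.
\hat\phi_{1} = -0.3601

The Yule-Walker equations for an AR(p) process read, in matrix form,
  Gamma_p phi = r_p,   with   (Gamma_p)_{ij} = gamma(|i - j|),
                       (r_p)_i = gamma(i),   i,j = 1..p.
Substitute the sample gammas (Toeplitz matrix and right-hand side of size 2):
  Gamma_p = [[1.3975, -0.3377], [-0.3377, 1.3975]]
  r_p     = [-0.3377, -0.5632]
Written out:
  1.3975 phi_1 - 0.3377 phi_2 = -0.3377
  -0.3377 phi_1 + 1.3975 phi_2 = -0.5632
Solve by Cramer's rule:
  det = gamma(0)^2 - gamma(1)^2 = (1.3975)^2 - (-0.3377)^2 = 1.95300625 - 0.11404129 = 1.83896496
  phi_hat_1 = [gamma(1) gamma(0) - gamma(1) gamma(2)] / det = [(-0.3377)(1.3975) - (-0.3377)(-0.5632)] / 1.83896496 = -0.66212839 / 1.83896496 = -0.3601
  phi_hat_2 = [gamma(0) gamma(2) - gamma(1)^2] / det = [(1.3975)(-0.5632) - (-0.3377)^2] / 1.83896496 = -0.90111329 / 1.83896496 = -0.49
So phi_hat = [-0.3601, -0.4900].
Therefore phi_hat_1 = -0.3601.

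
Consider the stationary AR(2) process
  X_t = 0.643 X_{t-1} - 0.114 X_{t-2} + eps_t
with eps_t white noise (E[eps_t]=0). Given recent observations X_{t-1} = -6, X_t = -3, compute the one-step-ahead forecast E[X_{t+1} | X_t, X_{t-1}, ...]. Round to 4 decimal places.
E[X_{t+1} \mid \mathcal F_t] = -1.2450

For an AR(p) model X_t = c + sum_i phi_i X_{t-i} + eps_t, the
one-step-ahead conditional mean is
  E[X_{t+1} | X_t, ...] = c + sum_i phi_i X_{t+1-i}.
Substitute known values:
  E[X_{t+1} | ...] = (0.643) * (-3) + (-0.114) * (-6)
                   = -1.2450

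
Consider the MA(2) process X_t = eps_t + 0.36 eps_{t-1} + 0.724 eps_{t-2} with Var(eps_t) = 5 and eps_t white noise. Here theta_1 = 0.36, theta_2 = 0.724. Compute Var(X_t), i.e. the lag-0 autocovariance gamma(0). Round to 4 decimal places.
\gamma(0) = 8.2689

For an MA(q) process X_t = eps_t + sum_i theta_i eps_{t-i} with
Var(eps_t) = sigma^2, the variance is
  gamma(0) = sigma^2 * (1 + sum_i theta_i^2).
  sum_i theta_i^2 = (0.36)^2 + (0.724)^2 = 0.1296 + 0.524176 = 0.653776.
  gamma(0) = 5 * (1 + 0.653776) = 5 * 1.653776 = 8.26888, which rounds to 8.2689.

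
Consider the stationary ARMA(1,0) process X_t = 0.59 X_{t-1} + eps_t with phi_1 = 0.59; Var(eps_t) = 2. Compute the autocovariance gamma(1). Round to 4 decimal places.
\gamma(1) = 1.8101

Multiply the model equation by X_{t-k} and take expectations. With theta_0 = psi_0 = 1 and psi_j the MA(infinity) weights, this gives
  gamma(k) - sum_i phi_i gamma(k-i) = c_k,
  c_k = sigma^2 * sum_{j=k..q} theta_j psi_{j-k}   (c_k = 0 for k > q),
using gamma(-m) = gamma(m).
Pure AR (q = 0): c_0 = sigma^2 = 2, c_k = 0 for k >= 1.
Equations for k = 0 and k = 1 (AR order 1):
  gamma(0) = phi_1 gamma(1) + c_0
  gamma(1) = phi_1 gamma(0) + c_1
Substituting the second into the first: gamma(0) (1 - phi_1^2) = c_0 + phi_1 c_1, so
  gamma(0) = c_0 / (1 - phi_1^2) = 2 / (1 - (0.59)^2) = 2 / 0.6519 = 3.067955.
  gamma(1) = phi_1 gamma(0) = (0.59)(3.067955) = 1.810094.
Therefore gamma(1) = 1.8101 (to 4 decimal places).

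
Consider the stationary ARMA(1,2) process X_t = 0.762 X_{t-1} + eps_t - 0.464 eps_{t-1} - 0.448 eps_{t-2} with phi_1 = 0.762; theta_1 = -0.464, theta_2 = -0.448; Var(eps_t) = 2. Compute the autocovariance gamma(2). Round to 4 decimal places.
\gamma(2) = -0.4070

Multiply the model equation by X_{t-k} and take expectations. With theta_0 = psi_0 = 1 and psi_j the MA(infinity) weights, this gives
  gamma(k) - sum_i phi_i gamma(k-i) = c_k,
  c_k = sigma^2 * sum_{j=k..q} theta_j psi_{j-k}   (c_k = 0 for k > q),
using gamma(-m) = gamma(m).
psi-weights needed (psi_j = theta_j + sum_i phi_i psi_{j-i}):
  psi_1 = theta_1 + phi_1 = -0.464 + (0.762) = 0.298
  psi_2 = theta_2 + phi_1 psi_1 = -0.448 + (0.762)(0.298) = -0.220924
Right-hand sides:
  c_0 = sigma^2 (1 + theta_1 psi_1 + theta_2 psi_2) = 2 * (1 + (-0.464)(0.298) + (-0.448)(-0.220924)) = 2 * 0.960702 = 1.921404
  c_1 = sigma^2 (theta_1 + theta_2 psi_1) = 2 * (-0.464 + (-0.448)(0.298)) = -1.195008
  c_2 = sigma^2 theta_2 = 2 * (-0.448) = -0.896
Equations for k = 0 and k = 1 (AR order 1):
  gamma(0) = phi_1 gamma(1) + c_0
  gamma(1) = phi_1 gamma(0) + c_1
Substituting the second into the first: gamma(0) (1 - phi_1^2) = c_0 + phi_1 c_1, so
  gamma(0) = (c_0 + phi_1 c_1) / (1 - phi_1^2) = (1.921404 + (0.762)(-1.195008)) / (1 - (0.762)^2) = 1.010808 / 0.419356 = 2.410381.
  gamma(1) = phi_1 gamma(0) + c_1 = (0.762)(2.410381) + (-1.195008) = 0.641702.
For k = 2: gamma(2) = phi_1 gamma(1) + c_2
  = (0.762)(0.641702) + (-0.896) = -0.407023.
Therefore gamma(2) = -0.4070 (to 4 decimal places).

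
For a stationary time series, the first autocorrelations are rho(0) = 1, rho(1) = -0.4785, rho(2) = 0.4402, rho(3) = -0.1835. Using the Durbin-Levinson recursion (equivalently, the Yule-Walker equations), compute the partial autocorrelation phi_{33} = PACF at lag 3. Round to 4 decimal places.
\phi_{33} = 0.1410

The PACF at lag k is phi_{kk}, the last component of the solution
to the Yule-Walker system G_k phi = r_k where
  (G_k)_{ij} = rho(|i - j|), (r_k)_i = rho(i), i,j = 1..k.
Equivalently, Durbin-Levinson gives phi_{kk} iteratively:
  phi_{11} = rho(1)
  phi_{kk} = [rho(k) - sum_{j=1..k-1} phi_{k-1,j} rho(k-j)]
            / [1 - sum_{j=1..k-1} phi_{k-1,j} rho(j)],
  phi_{k,j} = phi_{k-1,j} - phi_{kk} phi_{k-1,k-j},  j = 1..k-1.
Step k = 1:
  phi_11 = rho(1) = -0.4785.
Step k = 2:
  phi_22 = [rho(2) - phi_11 rho(1)] / [1 - phi_11 rho(1)] = [0.4402 - (-0.4785)(-0.4785)] / [1 - (-0.4785)(-0.4785)]
         = 0.21123775 / 0.77103775 = 0.273966.
  Update: phi_21 = phi_11 - phi_22 phi_11 = -0.4785 - (0.273966)(-0.4785) = -0.347408.
Step k = 3:
  phi_33 = [rho(3) - phi_21 rho(2) - phi_22 rho(1)] / [1 - phi_21 rho(1) - phi_22 rho(2)]
    numerator   = -0.1835 - (-0.347408)(0.4402) - (0.273966)(-0.4785) = 0.10052128
    denominator = 1 - (-0.347408)(-0.4785) - (0.273966)(0.4402) = 0.71316589
  phi_33 = 0.10052128 / 0.71316589 = 0.141.
Therefore phi_{33} = 0.1410.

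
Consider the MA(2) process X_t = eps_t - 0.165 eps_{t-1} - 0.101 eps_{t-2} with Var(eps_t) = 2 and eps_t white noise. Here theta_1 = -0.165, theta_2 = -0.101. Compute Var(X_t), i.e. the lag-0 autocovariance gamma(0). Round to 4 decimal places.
\gamma(0) = 2.0749

For an MA(q) process X_t = eps_t + sum_i theta_i eps_{t-i} with
Var(eps_t) = sigma^2, the variance is
  gamma(0) = sigma^2 * (1 + sum_i theta_i^2).
  sum_i theta_i^2 = (-0.165)^2 + (-0.101)^2 = 0.027225 + 0.010201 = 0.037426.
  gamma(0) = 2 * (1 + 0.037426) = 2 * 1.037426 = 2.074852, which rounds to 2.0749.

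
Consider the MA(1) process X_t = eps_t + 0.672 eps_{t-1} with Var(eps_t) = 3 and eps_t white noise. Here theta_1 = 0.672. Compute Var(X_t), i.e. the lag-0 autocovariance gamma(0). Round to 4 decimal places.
\gamma(0) = 4.3548

For an MA(q) process X_t = eps_t + sum_i theta_i eps_{t-i} with
Var(eps_t) = sigma^2, the variance is
  gamma(0) = sigma^2 * (1 + sum_i theta_i^2).
  sum_i theta_i^2 = (0.672)^2 = 0.451584.
  gamma(0) = 3 * (1 + 0.451584) = 3 * 1.451584 = 4.354752, which rounds to 4.3548.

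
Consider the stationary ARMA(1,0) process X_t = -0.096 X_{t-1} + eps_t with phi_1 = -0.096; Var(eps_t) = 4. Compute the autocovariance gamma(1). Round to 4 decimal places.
\gamma(1) = -0.3876

Multiply the model equation by X_{t-k} and take expectations. With theta_0 = psi_0 = 1 and psi_j the MA(infinity) weights, this gives
  gamma(k) - sum_i phi_i gamma(k-i) = c_k,
  c_k = sigma^2 * sum_{j=k..q} theta_j psi_{j-k}   (c_k = 0 for k > q),
using gamma(-m) = gamma(m).
Pure AR (q = 0): c_0 = sigma^2 = 4, c_k = 0 for k >= 1.
Equations for k = 0 and k = 1 (AR order 1):
  gamma(0) = phi_1 gamma(1) + c_0
  gamma(1) = phi_1 gamma(0) + c_1
Substituting the second into the first: gamma(0) (1 - phi_1^2) = c_0 + phi_1 c_1, so
  gamma(0) = c_0 / (1 - phi_1^2) = 4 / (1 - (-0.096)^2) = 4 / 0.990784 = 4.037207.
  gamma(1) = phi_1 gamma(0) = (-0.096)(4.037207) = -0.387572.
Therefore gamma(1) = -0.3876 (to 4 decimal places).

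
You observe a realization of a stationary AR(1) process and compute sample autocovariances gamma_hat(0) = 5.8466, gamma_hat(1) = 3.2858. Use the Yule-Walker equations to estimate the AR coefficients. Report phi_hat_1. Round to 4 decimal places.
\hat\phi_{1} = 0.5620

The Yule-Walker equations for an AR(p) process read, in matrix form,
  Gamma_p phi = r_p,   with   (Gamma_p)_{ij} = gamma(|i - j|),
                       (r_p)_i = gamma(i),   i,j = 1..p.
Substitute the sample gammas (Toeplitz matrix and right-hand side of size 1):
  Gamma_p = [[5.8466]]
  r_p     = [3.2858]
With p = 1 this is the single equation gamma(0) phi_1 = gamma(1):
  phi_hat_1 = gamma(1) / gamma(0) = 3.2858 / 5.8466 = 0.5620.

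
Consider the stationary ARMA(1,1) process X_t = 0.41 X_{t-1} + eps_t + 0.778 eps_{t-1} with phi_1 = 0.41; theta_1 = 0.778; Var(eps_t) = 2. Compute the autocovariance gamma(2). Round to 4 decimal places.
\gamma(2) = 1.5445

Multiply the model equation by X_{t-k} and take expectations. With theta_0 = psi_0 = 1 and psi_j the MA(infinity) weights, this gives
  gamma(k) - sum_i phi_i gamma(k-i) = c_k,
  c_k = sigma^2 * sum_{j=k..q} theta_j psi_{j-k}   (c_k = 0 for k > q),
using gamma(-m) = gamma(m).
psi-weights needed (psi_j = theta_j + sum_i phi_i psi_{j-i}):
  psi_1 = theta_1 + phi_1 = 0.778 + (0.41) = 1.188
Right-hand sides:
  c_0 = sigma^2 (1 + theta_1 psi_1) = 2 * (1 + (0.778)(1.188)) = 2 * 1.924264 = 3.848528
  c_1 = sigma^2 theta_1 = 2 * (0.778) = 1.556
  c_2 = 0
Equations for k = 0 and k = 1 (AR order 1):
  gamma(0) = phi_1 gamma(1) + c_0
  gamma(1) = phi_1 gamma(0) + c_1
Substituting the second into the first: gamma(0) (1 - phi_1^2) = c_0 + phi_1 c_1, so
  gamma(0) = (c_0 + phi_1 c_1) / (1 - phi_1^2) = (3.848528 + (0.41)(1.556)) / (1 - (0.41)^2) = 4.486488 / 0.8319 = 5.393062.
  gamma(1) = phi_1 gamma(0) + c_1 = (0.41)(5.393062) + (1.556) = 3.767155.
For k = 2 (> q): gamma(2) = phi_1 gamma(1) = (0.41)(3.767155) = 1.544534.
Therefore gamma(2) = 1.5445 (to 4 decimal places).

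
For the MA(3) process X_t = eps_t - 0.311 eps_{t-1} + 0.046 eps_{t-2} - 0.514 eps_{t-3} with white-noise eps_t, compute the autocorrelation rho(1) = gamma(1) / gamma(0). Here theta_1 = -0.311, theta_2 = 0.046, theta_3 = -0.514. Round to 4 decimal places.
\rho(1) = -0.2560

For an MA(q) process with theta_0 = 1, the autocovariance is
  gamma(k) = sigma^2 * sum_{i=0..q-k} theta_i * theta_{i+k},
and rho(k) = gamma(k) / gamma(0). Sigma^2 cancels.
  numerator   = (1)*(-0.311) + (-0.311)*(0.046) + (0.046)*(-0.514) = -0.34895.
  denominator = (1)^2 + (-0.311)^2 + (0.046)^2 + (-0.514)^2 = 1.363033.
  rho(1) = -0.34895 / 1.363033 = -0.2560.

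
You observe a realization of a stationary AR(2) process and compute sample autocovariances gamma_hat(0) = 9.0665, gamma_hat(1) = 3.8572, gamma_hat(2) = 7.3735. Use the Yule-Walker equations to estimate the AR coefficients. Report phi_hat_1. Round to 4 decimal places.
\hat\phi_{1} = 0.0970

The Yule-Walker equations for an AR(p) process read, in matrix form,
  Gamma_p phi = r_p,   with   (Gamma_p)_{ij} = gamma(|i - j|),
                       (r_p)_i = gamma(i),   i,j = 1..p.
Substitute the sample gammas (Toeplitz matrix and right-hand side of size 2):
  Gamma_p = [[9.0665, 3.8572], [3.8572, 9.0665]]
  r_p     = [3.8572, 7.3735]
Written out:
  9.0665 phi_1 + 3.8572 phi_2 = 3.8572
  3.8572 phi_1 + 9.0665 phi_2 = 7.3735
Solve by Cramer's rule:
  det = gamma(0)^2 - gamma(1)^2 = (9.0665)^2 - (3.8572)^2 = 82.20142225 - 14.87799184 = 67.32343041
  phi_hat_1 = [gamma(1) gamma(0) - gamma(1) gamma(2)] / det = [(3.8572)(9.0665) - (3.8572)(7.3735)] / 67.32343041 = 6.5302396 / 67.32343041 = 0.097
  phi_hat_2 = [gamma(0) gamma(2) - gamma(1)^2] / det = [(9.0665)(7.3735) - (3.8572)^2] / 67.32343041 = 51.97384591 / 67.32343041 = 0.772
So phi_hat = [0.0970, 0.7720].
Therefore phi_hat_1 = 0.0970.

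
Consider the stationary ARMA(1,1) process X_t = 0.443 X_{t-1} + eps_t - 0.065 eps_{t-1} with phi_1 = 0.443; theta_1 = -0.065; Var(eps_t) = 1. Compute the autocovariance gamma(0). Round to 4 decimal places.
\gamma(0) = 1.1778

Multiply the model equation by X_{t-k} and take expectations. With theta_0 = psi_0 = 1 and psi_j the MA(infinity) weights, this gives
  gamma(k) - sum_i phi_i gamma(k-i) = c_k,
  c_k = sigma^2 * sum_{j=k..q} theta_j psi_{j-k}   (c_k = 0 for k > q),
using gamma(-m) = gamma(m).
psi-weights needed (psi_j = theta_j + sum_i phi_i psi_{j-i}):
  psi_1 = theta_1 + phi_1 = -0.065 + (0.443) = 0.378
Right-hand sides:
  c_0 = sigma^2 (1 + theta_1 psi_1) = 1 * (1 + (-0.065)(0.378)) = 1 * 0.97543 = 0.97543
  c_1 = sigma^2 theta_1 = 1 * (-0.065) = -0.065
  c_2 = 0
Equations for k = 0 and k = 1 (AR order 1):
  gamma(0) = phi_1 gamma(1) + c_0
  gamma(1) = phi_1 gamma(0) + c_1
Substituting the second into the first: gamma(0) (1 - phi_1^2) = c_0 + phi_1 c_1, so
  gamma(0) = (c_0 + phi_1 c_1) / (1 - phi_1^2) = (0.97543 + (0.443)(-0.065)) / (1 - (0.443)^2) = 0.946635 / 0.803751 = 1.177771.
Therefore gamma(0) = 1.1778 (to 4 decimal places).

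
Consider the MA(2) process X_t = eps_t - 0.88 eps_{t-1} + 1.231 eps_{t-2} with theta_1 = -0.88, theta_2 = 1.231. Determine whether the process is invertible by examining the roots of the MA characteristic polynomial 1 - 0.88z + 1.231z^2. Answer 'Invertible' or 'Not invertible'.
\text{Not invertible}

The MA(q) characteristic polynomial is P(z) = 1 - 0.88z + 1.231z^2.
Invertibility requires all roots to lie outside the unit circle, i.e. |z| > 1 for every root.
Set 1 + (-0.88) z + (1.231) z^2 = 0, i.e. a z^2 + b z + c = 0 with a = 1.231, b = -0.88, c = 1.
Discriminant D = b^2 - 4ac = (-0.88)^2 - 4*(1.231)*1 = 0.7744 - (4.924) = -4.1496.
D < 0, so the roots are the complex-conjugate pair z = (-b +/- i sqrt(-D)) / (2a) = 0.3574 +/- 0.8274i.
For a conjugate pair |z|^2 = z * conj(z) = (product of roots) = c/a = 1/(1.231) = 0.812348, so |z| = sqrt(0.812348) = 0.9013 for both roots.
Moduli of all roots: 0.9013, 0.9013.
All moduli strictly greater than 1? No.
Verdict: Not invertible.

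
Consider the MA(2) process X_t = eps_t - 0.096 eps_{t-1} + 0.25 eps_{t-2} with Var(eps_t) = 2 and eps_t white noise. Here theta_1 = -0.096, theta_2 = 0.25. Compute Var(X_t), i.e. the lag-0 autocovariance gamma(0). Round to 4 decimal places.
\gamma(0) = 2.1434

For an MA(q) process X_t = eps_t + sum_i theta_i eps_{t-i} with
Var(eps_t) = sigma^2, the variance is
  gamma(0) = sigma^2 * (1 + sum_i theta_i^2).
  sum_i theta_i^2 = (-0.096)^2 + (0.25)^2 = 0.009216 + 0.0625 = 0.071716.
  gamma(0) = 2 * (1 + 0.071716) = 2 * 1.071716 = 2.143432, which rounds to 2.1434.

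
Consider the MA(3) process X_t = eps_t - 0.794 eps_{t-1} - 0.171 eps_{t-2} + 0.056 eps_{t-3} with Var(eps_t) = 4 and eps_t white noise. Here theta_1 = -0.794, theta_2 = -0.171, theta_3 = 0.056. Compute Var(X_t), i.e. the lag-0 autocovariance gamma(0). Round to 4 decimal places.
\gamma(0) = 6.6513

For an MA(q) process X_t = eps_t + sum_i theta_i eps_{t-i} with
Var(eps_t) = sigma^2, the variance is
  gamma(0) = sigma^2 * (1 + sum_i theta_i^2).
  sum_i theta_i^2 = (-0.794)^2 + (-0.171)^2 + (0.056)^2 = 0.630436 + 0.029241 + 0.003136 = 0.662813.
  gamma(0) = 4 * (1 + 0.662813) = 4 * 1.662813 = 6.651252, which rounds to 6.6513.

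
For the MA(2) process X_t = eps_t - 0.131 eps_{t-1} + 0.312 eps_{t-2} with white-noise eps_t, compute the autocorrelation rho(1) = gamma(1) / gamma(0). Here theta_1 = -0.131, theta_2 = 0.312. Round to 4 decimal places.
\rho(1) = -0.1542

For an MA(q) process with theta_0 = 1, the autocovariance is
  gamma(k) = sigma^2 * sum_{i=0..q-k} theta_i * theta_{i+k},
and rho(k) = gamma(k) / gamma(0). Sigma^2 cancels.
  numerator   = (1)*(-0.131) + (-0.131)*(0.312) = -0.171872.
  denominator = (1)^2 + (-0.131)^2 + (0.312)^2 = 1.114505.
  rho(1) = -0.171872 / 1.114505 = -0.1542.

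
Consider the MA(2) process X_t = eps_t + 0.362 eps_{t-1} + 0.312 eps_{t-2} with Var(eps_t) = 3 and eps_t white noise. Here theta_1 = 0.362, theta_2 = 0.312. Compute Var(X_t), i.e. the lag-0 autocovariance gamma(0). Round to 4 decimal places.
\gamma(0) = 3.6852

For an MA(q) process X_t = eps_t + sum_i theta_i eps_{t-i} with
Var(eps_t) = sigma^2, the variance is
  gamma(0) = sigma^2 * (1 + sum_i theta_i^2).
  sum_i theta_i^2 = (0.362)^2 + (0.312)^2 = 0.131044 + 0.097344 = 0.228388.
  gamma(0) = 3 * (1 + 0.228388) = 3 * 1.228388 = 3.685164, which rounds to 3.6852.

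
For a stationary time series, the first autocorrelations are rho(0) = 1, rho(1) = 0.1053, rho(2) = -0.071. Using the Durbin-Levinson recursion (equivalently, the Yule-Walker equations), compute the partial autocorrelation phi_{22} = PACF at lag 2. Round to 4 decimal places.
\phi_{22} = -0.0830

The PACF at lag k is phi_{kk}, the last component of the solution
to the Yule-Walker system G_k phi = r_k where
  (G_k)_{ij} = rho(|i - j|), (r_k)_i = rho(i), i,j = 1..k.
Equivalently, Durbin-Levinson gives phi_{kk} iteratively:
  phi_{11} = rho(1)
  phi_{kk} = [rho(k) - sum_{j=1..k-1} phi_{k-1,j} rho(k-j)]
            / [1 - sum_{j=1..k-1} phi_{k-1,j} rho(j)],
  phi_{k,j} = phi_{k-1,j} - phi_{kk} phi_{k-1,k-j},  j = 1..k-1.
Step k = 1:
  phi_11 = rho(1) = 0.1053.
Step k = 2:
  phi_22 = [rho(2) - phi_11 rho(1)] / [1 - phi_11 rho(1)] = [-0.071 - (0.1053)(0.1053)] / [1 - (0.1053)(0.1053)]
         = -0.08208809 / 0.98891191 = -0.083.
Therefore phi_{22} = -0.0830.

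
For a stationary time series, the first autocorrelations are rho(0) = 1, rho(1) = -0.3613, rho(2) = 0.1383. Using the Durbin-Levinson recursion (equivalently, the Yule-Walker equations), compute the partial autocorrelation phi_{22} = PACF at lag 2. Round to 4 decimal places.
\phi_{22} = 0.0089

The PACF at lag k is phi_{kk}, the last component of the solution
to the Yule-Walker system G_k phi = r_k where
  (G_k)_{ij} = rho(|i - j|), (r_k)_i = rho(i), i,j = 1..k.
Equivalently, Durbin-Levinson gives phi_{kk} iteratively:
  phi_{11} = rho(1)
  phi_{kk} = [rho(k) - sum_{j=1..k-1} phi_{k-1,j} rho(k-j)]
            / [1 - sum_{j=1..k-1} phi_{k-1,j} rho(j)],
  phi_{k,j} = phi_{k-1,j} - phi_{kk} phi_{k-1,k-j},  j = 1..k-1.
Step k = 1:
  phi_11 = rho(1) = -0.3613.
Step k = 2:
  phi_22 = [rho(2) - phi_11 rho(1)] / [1 - phi_11 rho(1)] = [0.1383 - (-0.3613)(-0.3613)] / [1 - (-0.3613)(-0.3613)]
         = 0.00776231 / 0.86946231 = 0.0089.
Therefore phi_{22} = 0.0089.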